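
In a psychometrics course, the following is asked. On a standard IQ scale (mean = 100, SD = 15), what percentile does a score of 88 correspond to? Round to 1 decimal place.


z = (IQ - mean) / SD
z = (88 - 100) / 15 = -0.8
Percentile = Phi(-0.8) * 100
Phi(-0.8) = 0.211855
= 21.2


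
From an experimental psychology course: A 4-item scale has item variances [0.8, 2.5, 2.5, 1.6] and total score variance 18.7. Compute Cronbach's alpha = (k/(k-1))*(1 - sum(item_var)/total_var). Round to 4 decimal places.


alpha = (k/(k-1)) * (1 - sum(s_i^2)/s_total^2)
sum(item variances) = 7.4
k/(k-1) = 4/3 = 1.333333
1 - 7.4/18.7 = 1 - 0.395722 = 0.604278
alpha = 1.333333 * 0.604278
= 0.8057


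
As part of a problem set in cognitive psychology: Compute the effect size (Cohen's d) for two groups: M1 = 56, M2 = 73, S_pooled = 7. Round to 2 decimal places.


Cohen's d = (M1 - M2) / S_pooled
= (56 - 73) / 7
= -17 / 7
= -2.43


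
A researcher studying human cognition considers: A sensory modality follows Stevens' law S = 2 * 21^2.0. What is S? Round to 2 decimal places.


S = 2 * 21^2.0
21^2.0 = 441.0
S = 2 * 441.0
= 882.00


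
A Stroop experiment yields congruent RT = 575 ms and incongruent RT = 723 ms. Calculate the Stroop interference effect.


Stroop effect = RT(incongruent) - RT(congruent)
= 723 - 575
= 148 ms


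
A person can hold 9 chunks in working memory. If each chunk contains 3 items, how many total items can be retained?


Total items = chunks * items_per_chunk
= 9 * 3
= 27


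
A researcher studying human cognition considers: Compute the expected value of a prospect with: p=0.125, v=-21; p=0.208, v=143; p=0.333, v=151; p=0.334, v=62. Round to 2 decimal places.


EU = sum(p_i * v_i)
0.125 * -21 = -2.625
0.208 * 143 = 29.744
0.333 * 151 = 50.283
0.334 * 62 = 20.708
EU = -2.625 + 29.744 + 50.283 + 20.708
= 98.11


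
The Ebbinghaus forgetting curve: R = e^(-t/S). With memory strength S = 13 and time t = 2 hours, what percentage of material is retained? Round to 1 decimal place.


R = e^(-t/S)
-t/S = -2/13 = -0.153846
R = e^(-0.153846) = 0.857404
Percentage = 0.857404 * 100
= 85.7


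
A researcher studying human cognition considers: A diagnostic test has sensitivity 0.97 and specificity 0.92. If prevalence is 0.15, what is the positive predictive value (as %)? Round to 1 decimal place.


PPV = (sens * prev) / (sens * prev + (1-spec) * (1-prev))
Numerator = 0.97 * 0.15 = 0.1455
P(positive and no disease) = (1 - spec) * (1 - prev) = (1 - 0.92) * (1 - 0.15) = 0.068
Denominator = 0.1455 + 0.068 = 0.2135
PPV = 0.1455 / 0.2135 = 0.681499
As percentage = 68.1


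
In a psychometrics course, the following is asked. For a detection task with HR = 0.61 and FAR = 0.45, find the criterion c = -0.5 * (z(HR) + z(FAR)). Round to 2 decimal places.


c = -0.5 * (z(HR) + z(FAR))
z(0.61) = 0.2793
z(0.45) = -0.1257
c = -0.5 * (0.2793 + -0.1257)
= -0.5 * 0.1536
= -0.08


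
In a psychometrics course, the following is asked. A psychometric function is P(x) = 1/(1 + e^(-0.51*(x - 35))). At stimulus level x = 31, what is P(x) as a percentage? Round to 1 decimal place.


P(x) = 1/(1 + e^(-0.51*(31 - 35)))
Exponent = -0.51 * -4 = 2.04
e^(2.04) = 7.690609
P = 1/(1 + 7.690609) = 0.115067
Percentage = 11.5


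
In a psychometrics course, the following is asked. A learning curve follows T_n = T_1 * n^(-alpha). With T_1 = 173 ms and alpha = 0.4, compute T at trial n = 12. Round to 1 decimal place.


T_n = 173 * 12^(-0.4)
12^(-0.4) = 0.370107
T_n = 173 * 0.370107
= 64.0 ms


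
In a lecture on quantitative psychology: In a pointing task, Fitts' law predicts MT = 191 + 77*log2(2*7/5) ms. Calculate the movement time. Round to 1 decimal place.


MT = 191 + 77 * log2(2*7/5)
2D/W = 2.8
log2(2.8) = 1.4854
MT = 191 + 77 * 1.4854
= 305.4 ms


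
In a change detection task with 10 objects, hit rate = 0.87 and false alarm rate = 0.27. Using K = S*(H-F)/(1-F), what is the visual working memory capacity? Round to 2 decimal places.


K = S * (H - F) / (1 - F)
H - F = 0.6
1 - F = 0.73
K = 10 * 0.6 / 0.73
= 8.22


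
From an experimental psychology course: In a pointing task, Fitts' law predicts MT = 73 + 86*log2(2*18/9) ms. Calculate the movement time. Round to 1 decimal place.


MT = 73 + 86 * log2(2*18/9)
2D/W = 4.0
log2(4.0) = 2.0
MT = 73 + 86 * 2.0
= 245.0 ms


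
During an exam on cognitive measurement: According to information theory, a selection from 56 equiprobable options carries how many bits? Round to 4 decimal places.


H = log2(n)
H = log2(56)
= 5.8074


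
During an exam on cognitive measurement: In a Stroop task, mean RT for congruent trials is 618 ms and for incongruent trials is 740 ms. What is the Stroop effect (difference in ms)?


Stroop effect = RT(incongruent) - RT(congruent)
= 740 - 618
= 122 ms


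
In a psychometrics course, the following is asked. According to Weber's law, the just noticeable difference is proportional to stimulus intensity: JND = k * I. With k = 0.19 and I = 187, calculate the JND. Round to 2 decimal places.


JND = k * I
JND = 0.19 * 187
= 35.53


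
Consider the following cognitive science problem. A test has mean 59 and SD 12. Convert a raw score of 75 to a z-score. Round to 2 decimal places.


z = (X - mu) / sigma
= (75 - 59) / 12
= 16 / 12
= 1.33


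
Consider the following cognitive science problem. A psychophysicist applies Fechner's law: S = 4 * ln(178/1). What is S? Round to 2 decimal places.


S = 4 * ln(178/1)
I/I0 = 178.0
ln(178.0) = 5.1818
S = 4 * 5.1818
= 20.73


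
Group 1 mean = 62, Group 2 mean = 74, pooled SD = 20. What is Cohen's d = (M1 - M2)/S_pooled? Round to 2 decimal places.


Cohen's d = (M1 - M2) / S_pooled
= (62 - 74) / 20
= -12 / 20
= -0.60


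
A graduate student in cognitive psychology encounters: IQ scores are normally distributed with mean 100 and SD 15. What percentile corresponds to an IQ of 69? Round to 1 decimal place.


z = (IQ - mean) / SD
z = (69 - 100) / 15 = -2.0667
Percentile = Phi(-2.0667) * 100
Phi(-2.0667) = 0.019381
= 1.9


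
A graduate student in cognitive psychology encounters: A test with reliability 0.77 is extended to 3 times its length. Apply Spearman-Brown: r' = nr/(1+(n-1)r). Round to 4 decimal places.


r_new = n*r / (1 + (n-1)*r)
Numerator = 3 * 0.77 = 2.31
Denominator = 1 + 2 * 0.77 = 2.54
r_new = 2.31 / 2.54
= 0.9094


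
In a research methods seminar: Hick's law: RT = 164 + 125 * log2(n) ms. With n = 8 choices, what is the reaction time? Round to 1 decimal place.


RT = 164 + 125 * log2(8)
log2(8) = 3.0
RT = 164 + 125 * 3.0
= 164 + 375.0
= 539.0 ms


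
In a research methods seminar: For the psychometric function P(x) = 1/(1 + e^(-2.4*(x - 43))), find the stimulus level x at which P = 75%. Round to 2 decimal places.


At P = 0.75: 0.75 = 1/(1 + e^(-k*(x-x0)))
Solving: e^(-k*(x-x0)) = 1/3
x = x0 + ln(3)/k
ln(3) = 1.0986
x = 43 + 1.0986/2.4
= 43 + 0.4578
= 43.46


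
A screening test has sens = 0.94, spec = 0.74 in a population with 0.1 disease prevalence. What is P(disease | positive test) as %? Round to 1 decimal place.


PPV = (sens * prev) / (sens * prev + (1-spec) * (1-prev))
Numerator = 0.94 * 0.1 = 0.094
P(positive and no disease) = (1 - spec) * (1 - prev) = (1 - 0.74) * (1 - 0.1) = 0.234
Denominator = 0.094 + 0.234 = 0.328
PPV = 0.094 / 0.328 = 0.286585
As percentage = 28.7


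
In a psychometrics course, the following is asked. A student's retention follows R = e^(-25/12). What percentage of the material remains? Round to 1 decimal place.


R = e^(-t/S)
-t/S = -25/12 = -2.083333
R = e^(-2.083333) = 0.124515
Percentage = 0.124515 * 100
= 12.5


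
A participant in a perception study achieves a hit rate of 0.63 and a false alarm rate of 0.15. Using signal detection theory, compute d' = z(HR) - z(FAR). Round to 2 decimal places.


d' = z(HR) - z(FAR)
z(0.63) = 0.3319
z(0.15) = -1.0364
d' = 0.3319 - -1.0364
= 1.37


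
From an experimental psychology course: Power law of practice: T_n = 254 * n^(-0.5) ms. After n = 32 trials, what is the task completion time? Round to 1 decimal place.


T_n = 254 * 32^(-0.5)
32^(-0.5) = 0.176777
T_n = 254 * 0.176777
= 44.9 ms


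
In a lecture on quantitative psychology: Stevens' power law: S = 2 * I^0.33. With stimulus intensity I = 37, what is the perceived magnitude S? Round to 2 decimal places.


S = 2 * 37^0.33
37^0.33 = 3.2924
S = 2 * 3.2924
= 6.58


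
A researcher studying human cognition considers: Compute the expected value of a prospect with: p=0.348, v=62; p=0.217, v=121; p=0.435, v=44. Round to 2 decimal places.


EU = sum(p_i * v_i)
0.348 * 62 = 21.576
0.217 * 121 = 26.257
0.435 * 44 = 19.14
EU = 21.576 + 26.257 + 19.14
= 66.97


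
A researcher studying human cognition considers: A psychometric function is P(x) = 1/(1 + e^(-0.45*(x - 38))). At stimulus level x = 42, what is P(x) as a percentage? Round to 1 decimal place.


P(x) = 1/(1 + e^(-0.45*(42 - 38)))
Exponent = -0.45 * 4 = -1.8
e^(-1.8) = 0.165299
P = 1/(1 + 0.165299) = 0.858149
Percentage = 85.8


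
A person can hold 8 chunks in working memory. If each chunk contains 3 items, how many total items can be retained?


Total items = chunks * items_per_chunk
= 8 * 3
= 24


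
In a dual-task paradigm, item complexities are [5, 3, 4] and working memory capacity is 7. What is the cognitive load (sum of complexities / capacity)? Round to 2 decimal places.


Total complexity = 5 + 3 + 4 = 12
Load = total / capacity = 12 / 7
= 1.71


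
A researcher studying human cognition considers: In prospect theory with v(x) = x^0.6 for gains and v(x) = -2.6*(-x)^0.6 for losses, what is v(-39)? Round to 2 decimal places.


Since x = -39 < 0, use v(x) = -lambda*(-x)^alpha
(-x) = 39
39^0.6 = 9.0082
v(-39) = -2.6 * 9.0082
= -23.42


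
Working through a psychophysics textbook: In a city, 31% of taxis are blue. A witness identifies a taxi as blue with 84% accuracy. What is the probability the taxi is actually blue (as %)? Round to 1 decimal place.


P(blue | says blue) = P(says blue | blue)*P(blue) / [P(says blue | blue)*P(blue) + P(says blue | not blue)*P(not blue)]
Numerator = 0.84 * 0.31 = 0.2604
False identification = 0.16 * 0.69 = 0.1104
P = 0.2604 / (0.2604 + 0.1104)
= 0.2604 / 0.3708
As percentage = 70.2


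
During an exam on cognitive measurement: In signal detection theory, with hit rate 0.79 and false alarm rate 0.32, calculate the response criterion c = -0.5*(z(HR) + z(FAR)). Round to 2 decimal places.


c = -0.5 * (z(HR) + z(FAR))
z(0.79) = 0.8064
z(0.32) = -0.4677
c = -0.5 * (0.8064 + -0.4677)
= -0.5 * 0.3387
= -0.17


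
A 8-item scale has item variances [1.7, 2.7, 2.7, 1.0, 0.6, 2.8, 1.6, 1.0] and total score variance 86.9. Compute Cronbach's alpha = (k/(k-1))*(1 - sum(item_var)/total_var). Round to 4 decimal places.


alpha = (k/(k-1)) * (1 - sum(s_i^2)/s_total^2)
sum(item variances) = 14.1
k/(k-1) = 8/7 = 1.142857
1 - 14.1/86.9 = 1 - 0.162255 = 0.837745
alpha = 1.142857 * 0.837745
= 0.9574


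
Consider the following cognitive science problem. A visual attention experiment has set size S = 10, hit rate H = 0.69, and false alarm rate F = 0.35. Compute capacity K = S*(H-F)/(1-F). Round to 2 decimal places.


K = S * (H - F) / (1 - F)
H - F = 0.34
1 - F = 0.65
K = 10 * 0.34 / 0.65
= 5.23


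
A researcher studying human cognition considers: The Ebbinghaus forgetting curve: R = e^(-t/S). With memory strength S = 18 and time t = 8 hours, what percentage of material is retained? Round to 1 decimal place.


R = e^(-t/S)
-t/S = -8/18 = -0.444444
R = e^(-0.444444) = 0.641181
Percentage = 0.641181 * 100
= 64.1


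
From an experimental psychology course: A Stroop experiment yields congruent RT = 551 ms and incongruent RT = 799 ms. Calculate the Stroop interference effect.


Stroop effect = RT(incongruent) - RT(congruent)
= 799 - 551
= 248 ms


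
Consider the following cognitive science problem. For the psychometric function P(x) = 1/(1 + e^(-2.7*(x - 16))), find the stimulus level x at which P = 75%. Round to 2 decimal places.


At P = 0.75: 0.75 = 1/(1 + e^(-k*(x-x0)))
Solving: e^(-k*(x-x0)) = 1/3
x = x0 + ln(3)/k
ln(3) = 1.0986
x = 16 + 1.0986/2.7
= 16 + 0.4069
= 16.41


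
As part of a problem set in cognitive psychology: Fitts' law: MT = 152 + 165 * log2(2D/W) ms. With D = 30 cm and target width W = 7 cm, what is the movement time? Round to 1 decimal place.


MT = 152 + 165 * log2(2*30/7)
2D/W = 8.571429
log2(8.571429) = 3.0995
MT = 152 + 165 * 3.0995
= 663.4 ms


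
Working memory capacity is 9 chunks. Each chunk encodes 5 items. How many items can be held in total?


Total items = chunks * items_per_chunk
= 9 * 5
= 45


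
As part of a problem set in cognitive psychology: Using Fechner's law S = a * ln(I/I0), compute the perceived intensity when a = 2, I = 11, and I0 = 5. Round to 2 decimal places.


S = 2 * ln(11/5)
I/I0 = 2.2
ln(2.2) = 0.7885
S = 2 * 0.7885
= 1.58


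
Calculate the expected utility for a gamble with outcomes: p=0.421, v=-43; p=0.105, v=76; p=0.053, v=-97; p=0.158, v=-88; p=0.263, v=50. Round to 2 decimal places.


EU = sum(p_i * v_i)
0.421 * -43 = -18.103
0.105 * 76 = 7.98
0.053 * -97 = -5.141
0.158 * -88 = -13.904
0.263 * 50 = 13.15
EU = -18.103 + 7.98 + -5.141 + -13.904 + 13.15
= -16.02


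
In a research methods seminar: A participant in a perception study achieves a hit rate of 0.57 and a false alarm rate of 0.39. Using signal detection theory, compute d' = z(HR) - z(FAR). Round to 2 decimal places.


d' = z(HR) - z(FAR)
z(0.57) = 0.1764
z(0.39) = -0.2793
d' = 0.1764 - -0.2793
= 0.46


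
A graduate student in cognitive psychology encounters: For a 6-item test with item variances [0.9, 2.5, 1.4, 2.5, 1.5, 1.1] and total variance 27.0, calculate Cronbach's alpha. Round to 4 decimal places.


alpha = (k/(k-1)) * (1 - sum(s_i^2)/s_total^2)
sum(item variances) = 9.9
k/(k-1) = 6/5 = 1.2
1 - 9.9/27.0 = 1 - 0.366667 = 0.633333
alpha = 1.2 * 0.633333
= 0.7600


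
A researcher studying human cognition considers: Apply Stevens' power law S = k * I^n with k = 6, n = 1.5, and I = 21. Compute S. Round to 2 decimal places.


S = 6 * 21^1.5
21^1.5 = 96.2341
S = 6 * 96.2341
= 577.40


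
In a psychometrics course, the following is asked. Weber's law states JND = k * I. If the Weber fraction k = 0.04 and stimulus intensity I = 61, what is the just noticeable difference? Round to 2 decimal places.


JND = k * I
JND = 0.04 * 61
= 2.44


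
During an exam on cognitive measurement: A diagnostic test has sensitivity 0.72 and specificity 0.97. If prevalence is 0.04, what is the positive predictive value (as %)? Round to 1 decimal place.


PPV = (sens * prev) / (sens * prev + (1-spec) * (1-prev))
Numerator = 0.72 * 0.04 = 0.0288
P(positive and no disease) = (1 - spec) * (1 - prev) = (1 - 0.97) * (1 - 0.04) = 0.0288
Denominator = 0.0288 + 0.0288 = 0.0576
PPV = 0.0288 / 0.0576 = 0.5
As percentage = 50.0


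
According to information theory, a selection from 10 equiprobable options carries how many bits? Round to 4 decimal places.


H = log2(n)
H = log2(10)
= 3.3219


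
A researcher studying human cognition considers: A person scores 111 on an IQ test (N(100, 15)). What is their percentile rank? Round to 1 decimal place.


z = (IQ - mean) / SD
z = (111 - 100) / 15 = 0.7333
Percentile = Phi(0.7333) * 100
Phi(0.7333) = 0.768312
= 76.8


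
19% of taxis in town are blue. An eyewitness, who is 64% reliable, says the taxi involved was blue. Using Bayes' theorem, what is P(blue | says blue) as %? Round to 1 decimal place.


P(blue | says blue) = P(says blue | blue)*P(blue) / [P(says blue | blue)*P(blue) + P(says blue | not blue)*P(not blue)]
Numerator = 0.64 * 0.19 = 0.1216
False identification = 0.36 * 0.81 = 0.2916
P = 0.1216 / (0.1216 + 0.2916)
= 0.1216 / 0.4132
As percentage = 29.4


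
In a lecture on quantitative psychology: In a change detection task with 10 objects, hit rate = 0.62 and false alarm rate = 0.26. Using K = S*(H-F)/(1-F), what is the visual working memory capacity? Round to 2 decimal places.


K = S * (H - F) / (1 - F)
H - F = 0.36
1 - F = 0.74
K = 10 * 0.36 / 0.74
= 4.86


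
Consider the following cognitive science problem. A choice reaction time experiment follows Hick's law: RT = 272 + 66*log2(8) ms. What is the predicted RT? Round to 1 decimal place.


RT = 272 + 66 * log2(8)
log2(8) = 3.0
RT = 272 + 66 * 3.0
= 272 + 198.0
= 470.0 ms


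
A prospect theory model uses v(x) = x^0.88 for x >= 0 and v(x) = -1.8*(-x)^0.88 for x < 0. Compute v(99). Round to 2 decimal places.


Since x = 99 >= 0, use v(x) = x^0.88
99^0.88 = 57.0373
v(99) = 57.04


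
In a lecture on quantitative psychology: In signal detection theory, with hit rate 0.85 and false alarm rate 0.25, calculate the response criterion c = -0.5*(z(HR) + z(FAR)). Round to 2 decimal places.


c = -0.5 * (z(HR) + z(FAR))
z(0.85) = 1.0364
z(0.25) = -0.6745
c = -0.5 * (1.0364 + -0.6745)
= -0.5 * 0.3619
= -0.18


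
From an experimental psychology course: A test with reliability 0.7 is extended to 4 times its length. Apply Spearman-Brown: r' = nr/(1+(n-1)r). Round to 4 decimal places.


r_new = n*r / (1 + (n-1)*r)
Numerator = 4 * 0.7 = 2.8
Denominator = 1 + 3 * 0.7 = 3.1
r_new = 2.8 / 3.1
= 0.9032


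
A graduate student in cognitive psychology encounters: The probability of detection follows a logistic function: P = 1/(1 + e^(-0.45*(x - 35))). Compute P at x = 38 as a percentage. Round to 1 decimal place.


P(x) = 1/(1 + e^(-0.45*(38 - 35)))
Exponent = -0.45 * 3 = -1.35
e^(-1.35) = 0.25924
P = 1/(1 + 0.25924) = 0.79413
Percentage = 79.4


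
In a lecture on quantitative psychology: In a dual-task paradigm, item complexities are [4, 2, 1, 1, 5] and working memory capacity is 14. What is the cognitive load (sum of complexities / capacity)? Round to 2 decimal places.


Total complexity = 4 + 2 + 1 + 1 + 5 = 13
Load = total / capacity = 13 / 14
= 0.93


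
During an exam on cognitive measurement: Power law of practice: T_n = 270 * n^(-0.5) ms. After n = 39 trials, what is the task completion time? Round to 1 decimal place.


T_n = 270 * 39^(-0.5)
39^(-0.5) = 0.160128
T_n = 270 * 0.160128
= 43.2 ms


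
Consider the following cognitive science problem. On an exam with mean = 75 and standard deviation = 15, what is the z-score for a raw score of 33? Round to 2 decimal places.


z = (X - mu) / sigma
= (33 - 75) / 15
= -42 / 15
= -2.80


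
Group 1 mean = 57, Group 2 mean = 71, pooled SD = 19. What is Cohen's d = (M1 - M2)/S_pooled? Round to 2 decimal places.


Cohen's d = (M1 - M2) / S_pooled
= (57 - 71) / 19
= -14 / 19
= -0.74


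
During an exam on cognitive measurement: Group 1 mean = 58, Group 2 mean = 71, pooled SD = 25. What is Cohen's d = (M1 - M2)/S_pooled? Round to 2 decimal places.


Cohen's d = (M1 - M2) / S_pooled
= (58 - 71) / 25
= -13 / 25
= -0.52


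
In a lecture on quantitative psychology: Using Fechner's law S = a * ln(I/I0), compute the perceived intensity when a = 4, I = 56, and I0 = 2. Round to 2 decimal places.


S = 4 * ln(56/2)
I/I0 = 28.0
ln(28.0) = 3.3322
S = 4 * 3.3322
= 13.33


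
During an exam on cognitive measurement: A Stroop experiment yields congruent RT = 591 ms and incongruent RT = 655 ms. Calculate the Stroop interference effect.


Stroop effect = RT(incongruent) - RT(congruent)
= 655 - 591
= 64 ms


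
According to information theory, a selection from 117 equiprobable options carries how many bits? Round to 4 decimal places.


H = log2(n)
H = log2(117)
= 6.8704


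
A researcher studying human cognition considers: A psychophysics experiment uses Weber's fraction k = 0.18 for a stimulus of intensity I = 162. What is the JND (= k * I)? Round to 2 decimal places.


JND = k * I
JND = 0.18 * 162
= 29.16


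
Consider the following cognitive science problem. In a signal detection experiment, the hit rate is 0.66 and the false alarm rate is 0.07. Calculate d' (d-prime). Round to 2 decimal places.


d' = z(HR) - z(FAR)
z(0.66) = 0.4125
z(0.07) = -1.4758
d' = 0.4125 - -1.4758
= 1.89


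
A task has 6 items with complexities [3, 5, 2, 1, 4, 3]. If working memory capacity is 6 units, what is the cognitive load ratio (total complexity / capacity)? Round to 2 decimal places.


Total complexity = 3 + 5 + 2 + 1 + 4 + 3 = 18
Load = total / capacity = 18 / 6
= 3.00


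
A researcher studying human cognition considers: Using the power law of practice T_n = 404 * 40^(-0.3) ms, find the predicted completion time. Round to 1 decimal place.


T_n = 404 * 40^(-0.3)
40^(-0.3) = 0.33066
T_n = 404 * 0.33066
= 133.6 ms


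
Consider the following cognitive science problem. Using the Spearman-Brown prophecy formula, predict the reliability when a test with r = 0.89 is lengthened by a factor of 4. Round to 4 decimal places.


r_new = n*r / (1 + (n-1)*r)
Numerator = 4 * 0.89 = 3.56
Denominator = 1 + 3 * 0.89 = 3.67
r_new = 3.56 / 3.67
= 0.9700


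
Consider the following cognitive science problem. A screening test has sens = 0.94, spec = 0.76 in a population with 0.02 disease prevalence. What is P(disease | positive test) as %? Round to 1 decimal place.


PPV = (sens * prev) / (sens * prev + (1-spec) * (1-prev))
Numerator = 0.94 * 0.02 = 0.0188
P(positive and no disease) = (1 - spec) * (1 - prev) = (1 - 0.76) * (1 - 0.02) = 0.2352
Denominator = 0.0188 + 0.2352 = 0.254
PPV = 0.0188 / 0.254 = 0.074016
As percentage = 7.4


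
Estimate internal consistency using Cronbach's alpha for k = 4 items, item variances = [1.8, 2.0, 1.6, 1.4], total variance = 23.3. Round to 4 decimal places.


alpha = (k/(k-1)) * (1 - sum(s_i^2)/s_total^2)
sum(item variances) = 6.8
k/(k-1) = 4/3 = 1.333333
1 - 6.8/23.3 = 1 - 0.291845 = 0.708155
alpha = 1.333333 * 0.708155
= 0.9442


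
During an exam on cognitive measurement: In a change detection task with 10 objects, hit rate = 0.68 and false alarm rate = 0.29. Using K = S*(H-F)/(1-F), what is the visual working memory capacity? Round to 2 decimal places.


K = S * (H - F) / (1 - F)
H - F = 0.39
1 - F = 0.71
K = 10 * 0.39 / 0.71
= 5.49


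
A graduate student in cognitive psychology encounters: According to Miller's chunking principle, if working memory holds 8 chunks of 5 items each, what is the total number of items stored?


Total items = chunks * items_per_chunk
= 8 * 5
= 40


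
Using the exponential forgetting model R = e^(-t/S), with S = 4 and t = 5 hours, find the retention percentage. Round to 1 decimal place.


R = e^(-t/S)
-t/S = -5/4 = -1.25
R = e^(-1.25) = 0.286505
Percentage = 0.286505 * 100
= 28.7


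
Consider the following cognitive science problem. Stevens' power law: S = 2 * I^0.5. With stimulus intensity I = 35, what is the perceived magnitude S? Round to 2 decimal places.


S = 2 * 35^0.5
35^0.5 = 5.9161
S = 2 * 5.9161
= 11.83


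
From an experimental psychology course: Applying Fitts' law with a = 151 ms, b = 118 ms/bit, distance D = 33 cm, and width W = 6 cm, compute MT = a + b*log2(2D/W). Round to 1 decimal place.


MT = 151 + 118 * log2(2*33/6)
2D/W = 11.0
log2(11.0) = 3.4594
MT = 151 + 118 * 3.4594
= 559.2 ms


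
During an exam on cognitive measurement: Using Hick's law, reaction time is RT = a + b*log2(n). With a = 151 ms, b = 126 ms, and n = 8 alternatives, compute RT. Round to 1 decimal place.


RT = 151 + 126 * log2(8)
log2(8) = 3.0
RT = 151 + 126 * 3.0
= 151 + 378.0
= 529.0 ms


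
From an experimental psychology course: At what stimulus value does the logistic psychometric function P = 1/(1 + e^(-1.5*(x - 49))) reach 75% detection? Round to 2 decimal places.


At P = 0.75: 0.75 = 1/(1 + e^(-k*(x-x0)))
Solving: e^(-k*(x-x0)) = 1/3
x = x0 + ln(3)/k
ln(3) = 1.0986
x = 49 + 1.0986/1.5
= 49 + 0.7324
= 49.73


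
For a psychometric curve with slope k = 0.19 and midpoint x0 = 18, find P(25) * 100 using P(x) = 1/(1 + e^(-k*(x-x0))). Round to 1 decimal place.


P(x) = 1/(1 + e^(-0.19*(25 - 18)))
Exponent = -0.19 * 7 = -1.33
e^(-1.33) = 0.264477
P = 1/(1 + 0.264477) = 0.790841
Percentage = 79.1


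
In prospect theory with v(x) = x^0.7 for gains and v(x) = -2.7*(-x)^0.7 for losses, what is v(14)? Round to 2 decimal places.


Since x = 14 >= 0, use v(x) = x^0.7
14^0.7 = 6.3429
v(14) = 6.34


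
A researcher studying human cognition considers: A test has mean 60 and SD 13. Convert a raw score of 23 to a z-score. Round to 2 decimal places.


z = (X - mu) / sigma
= (23 - 60) / 13
= -37 / 13
= -2.85


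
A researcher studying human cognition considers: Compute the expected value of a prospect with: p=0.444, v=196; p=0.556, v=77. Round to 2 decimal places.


EU = sum(p_i * v_i)
0.444 * 196 = 87.024
0.556 * 77 = 42.812
EU = 87.024 + 42.812
= 129.84


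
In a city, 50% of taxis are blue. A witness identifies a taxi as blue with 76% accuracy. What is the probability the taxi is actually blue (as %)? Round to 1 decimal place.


P(blue | says blue) = P(says blue | blue)*P(blue) / [P(says blue | blue)*P(blue) + P(says blue | not blue)*P(not blue)]
Numerator = 0.76 * 0.5 = 0.38
False identification = 0.24 * 0.5 = 0.12
P = 0.38 / (0.38 + 0.12)
= 0.38 / 0.5
As percentage = 76.0


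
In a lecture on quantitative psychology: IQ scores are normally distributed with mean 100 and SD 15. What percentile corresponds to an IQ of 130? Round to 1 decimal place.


z = (IQ - mean) / SD
z = (130 - 100) / 15 = 2.0
Percentile = Phi(2.0) * 100
Phi(2.0) = 0.97725
= 97.7


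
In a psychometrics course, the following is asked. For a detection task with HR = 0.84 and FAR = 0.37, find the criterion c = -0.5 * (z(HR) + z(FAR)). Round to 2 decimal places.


c = -0.5 * (z(HR) + z(FAR))
z(0.84) = 0.9945
z(0.37) = -0.3319
c = -0.5 * (0.9945 + -0.3319)
= -0.5 * 0.6626
= -0.33


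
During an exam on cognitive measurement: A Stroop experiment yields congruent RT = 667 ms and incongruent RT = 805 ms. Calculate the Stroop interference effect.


Stroop effect = RT(incongruent) - RT(congruent)
= 805 - 667
= 138 ms


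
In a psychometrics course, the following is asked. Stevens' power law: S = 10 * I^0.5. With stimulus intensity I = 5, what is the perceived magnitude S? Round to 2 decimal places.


S = 10 * 5^0.5
5^0.5 = 2.2361
S = 10 * 2.2361
= 22.36


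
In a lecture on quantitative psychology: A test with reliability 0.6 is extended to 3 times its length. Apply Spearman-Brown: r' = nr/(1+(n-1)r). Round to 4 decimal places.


r_new = n*r / (1 + (n-1)*r)
Numerator = 3 * 0.6 = 1.8
Denominator = 1 + 2 * 0.6 = 2.2
r_new = 1.8 / 2.2
= 0.8182


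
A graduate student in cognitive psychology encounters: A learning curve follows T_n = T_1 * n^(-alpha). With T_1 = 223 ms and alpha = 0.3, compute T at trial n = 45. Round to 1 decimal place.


T_n = 223 * 45^(-0.3)
45^(-0.3) = 0.31918
T_n = 223 * 0.31918
= 71.2 ms


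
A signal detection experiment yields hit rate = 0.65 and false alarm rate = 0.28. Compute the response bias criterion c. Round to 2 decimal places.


c = -0.5 * (z(HR) + z(FAR))
z(0.65) = 0.3853
z(0.28) = -0.5828
c = -0.5 * (0.3853 + -0.5828)
= -0.5 * -0.1975
= 0.10


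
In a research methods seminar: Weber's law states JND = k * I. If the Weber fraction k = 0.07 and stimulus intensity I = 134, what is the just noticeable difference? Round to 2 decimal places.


JND = k * I
JND = 0.07 * 134
= 9.38


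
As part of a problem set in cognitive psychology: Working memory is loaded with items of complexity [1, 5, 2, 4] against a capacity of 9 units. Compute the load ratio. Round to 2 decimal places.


Total complexity = 1 + 5 + 2 + 4 = 12
Load = total / capacity = 12 / 9
= 1.33


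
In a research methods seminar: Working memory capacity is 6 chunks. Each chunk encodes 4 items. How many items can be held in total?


Total items = chunks * items_per_chunk
= 6 * 4
= 24


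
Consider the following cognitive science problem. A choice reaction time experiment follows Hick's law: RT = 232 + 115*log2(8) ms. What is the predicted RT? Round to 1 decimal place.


RT = 232 + 115 * log2(8)
log2(8) = 3.0
RT = 232 + 115 * 3.0
= 232 + 345.0
= 577.0 ms


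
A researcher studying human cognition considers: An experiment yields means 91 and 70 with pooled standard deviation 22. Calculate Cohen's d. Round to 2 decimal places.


Cohen's d = (M1 - M2) / S_pooled
= (91 - 70) / 22
= 21 / 22
= 0.95


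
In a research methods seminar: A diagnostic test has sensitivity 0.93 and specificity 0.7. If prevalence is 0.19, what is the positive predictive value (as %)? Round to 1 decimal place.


PPV = (sens * prev) / (sens * prev + (1-spec) * (1-prev))
Numerator = 0.93 * 0.19 = 0.1767
P(positive and no disease) = (1 - spec) * (1 - prev) = (1 - 0.7) * (1 - 0.19) = 0.243
Denominator = 0.1767 + 0.243 = 0.4197
PPV = 0.1767 / 0.4197 = 0.421015
As percentage = 42.1


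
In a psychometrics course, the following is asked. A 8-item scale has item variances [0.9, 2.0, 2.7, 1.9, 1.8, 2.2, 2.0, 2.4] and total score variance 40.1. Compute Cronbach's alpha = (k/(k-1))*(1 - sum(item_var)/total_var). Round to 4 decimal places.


alpha = (k/(k-1)) * (1 - sum(s_i^2)/s_total^2)
sum(item variances) = 15.9
k/(k-1) = 8/7 = 1.142857
1 - 15.9/40.1 = 1 - 0.396509 = 0.603491
alpha = 1.142857 * 0.603491
= 0.6897


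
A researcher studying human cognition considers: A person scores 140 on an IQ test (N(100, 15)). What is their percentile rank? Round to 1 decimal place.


z = (IQ - mean) / SD
z = (140 - 100) / 15 = 2.6667
Percentile = Phi(2.6667) * 100
Phi(2.6667) = 0.99617
= 99.6


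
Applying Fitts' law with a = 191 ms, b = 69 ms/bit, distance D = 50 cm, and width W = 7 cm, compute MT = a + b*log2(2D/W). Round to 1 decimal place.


MT = 191 + 69 * log2(2*50/7)
2D/W = 14.285714
log2(14.285714) = 3.8365
MT = 191 + 69 * 3.8365
= 455.7 ms


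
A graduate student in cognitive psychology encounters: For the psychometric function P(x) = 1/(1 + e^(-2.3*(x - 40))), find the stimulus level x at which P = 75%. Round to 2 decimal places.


At P = 0.75: 0.75 = 1/(1 + e^(-k*(x-x0)))
Solving: e^(-k*(x-x0)) = 1/3
x = x0 + ln(3)/k
ln(3) = 1.0986
x = 40 + 1.0986/2.3
= 40 + 0.4777
= 40.48


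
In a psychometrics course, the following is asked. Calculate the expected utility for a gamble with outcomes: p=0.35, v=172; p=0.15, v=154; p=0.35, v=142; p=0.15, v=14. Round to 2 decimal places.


EU = sum(p_i * v_i)
0.35 * 172 = 60.2
0.15 * 154 = 23.1
0.35 * 142 = 49.7
0.15 * 14 = 2.1
EU = 60.2 + 23.1 + 49.7 + 2.1
= 135.10


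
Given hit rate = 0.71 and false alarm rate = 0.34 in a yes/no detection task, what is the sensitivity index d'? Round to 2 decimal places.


d' = z(HR) - z(FAR)
z(0.71) = 0.5534
z(0.34) = -0.4125
d' = 0.5534 - -0.4125
= 0.97


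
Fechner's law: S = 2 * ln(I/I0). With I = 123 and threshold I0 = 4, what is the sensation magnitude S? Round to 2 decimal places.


S = 2 * ln(123/4)
I/I0 = 30.75
ln(30.75) = 3.4259
S = 2 * 3.4259
= 6.85


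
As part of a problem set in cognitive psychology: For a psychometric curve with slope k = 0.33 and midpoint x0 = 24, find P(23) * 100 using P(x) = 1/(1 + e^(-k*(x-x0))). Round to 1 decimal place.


P(x) = 1/(1 + e^(-0.33*(23 - 24)))
Exponent = -0.33 * -1 = 0.33
e^(0.33) = 1.390968
P = 1/(1 + 1.390968) = 0.418241
Percentage = 41.8


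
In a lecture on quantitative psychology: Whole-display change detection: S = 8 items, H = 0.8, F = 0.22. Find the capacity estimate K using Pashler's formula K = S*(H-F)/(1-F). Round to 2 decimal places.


K = S * (H - F) / (1 - F)
H - F = 0.58
1 - F = 0.78
K = 8 * 0.58 / 0.78
= 5.95


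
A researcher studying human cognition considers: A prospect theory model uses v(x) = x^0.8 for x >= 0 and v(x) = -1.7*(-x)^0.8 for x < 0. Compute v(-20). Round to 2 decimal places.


Since x = -20 < 0, use v(x) = -lambda*(-x)^alpha
(-x) = 20
20^0.8 = 10.9856
v(-20) = -1.7 * 10.9856
= -18.68


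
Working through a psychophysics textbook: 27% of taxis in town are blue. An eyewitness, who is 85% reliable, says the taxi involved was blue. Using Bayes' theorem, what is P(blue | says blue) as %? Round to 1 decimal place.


P(blue | says blue) = P(says blue | blue)*P(blue) / [P(says blue | blue)*P(blue) + P(says blue | not blue)*P(not blue)]
Numerator = 0.85 * 0.27 = 0.2295
False identification = 0.15 * 0.73 = 0.1095
P = 0.2295 / (0.2295 + 0.1095)
= 0.2295 / 0.339
As percentage = 67.7


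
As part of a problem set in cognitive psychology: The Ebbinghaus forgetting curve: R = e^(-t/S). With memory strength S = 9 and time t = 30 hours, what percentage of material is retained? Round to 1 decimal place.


R = e^(-t/S)
-t/S = -30/9 = -3.333333
R = e^(-3.333333) = 0.035674
Percentage = 0.035674 * 100
= 3.6


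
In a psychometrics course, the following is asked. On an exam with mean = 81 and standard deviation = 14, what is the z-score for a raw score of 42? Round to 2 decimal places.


z = (X - mu) / sigma
= (42 - 81) / 14
= -39 / 14
= -2.79


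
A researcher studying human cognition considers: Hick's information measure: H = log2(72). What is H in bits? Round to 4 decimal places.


H = log2(n)
H = log2(72)
= 6.1699


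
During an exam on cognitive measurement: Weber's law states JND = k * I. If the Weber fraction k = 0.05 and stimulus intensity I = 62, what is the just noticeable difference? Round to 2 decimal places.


JND = k * I
JND = 0.05 * 62
= 3.10


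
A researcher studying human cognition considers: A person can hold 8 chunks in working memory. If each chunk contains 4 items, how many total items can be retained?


Total items = chunks * items_per_chunk
= 8 * 4
= 32


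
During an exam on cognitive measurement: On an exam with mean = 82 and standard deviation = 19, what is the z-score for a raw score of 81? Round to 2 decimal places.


z = (X - mu) / sigma
= (81 - 82) / 19
= -1 / 19
= -0.05


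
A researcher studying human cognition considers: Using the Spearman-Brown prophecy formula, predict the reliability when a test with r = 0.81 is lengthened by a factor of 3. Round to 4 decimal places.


r_new = n*r / (1 + (n-1)*r)
Numerator = 3 * 0.81 = 2.43
Denominator = 1 + 2 * 0.81 = 2.62
r_new = 2.43 / 2.62
= 0.9275


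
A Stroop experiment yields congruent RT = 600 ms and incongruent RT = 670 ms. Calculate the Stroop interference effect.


Stroop effect = RT(incongruent) - RT(congruent)
= 670 - 600
= 70 ms


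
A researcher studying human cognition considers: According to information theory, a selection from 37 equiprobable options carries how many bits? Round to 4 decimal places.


H = log2(n)
H = log2(37)
= 5.2095


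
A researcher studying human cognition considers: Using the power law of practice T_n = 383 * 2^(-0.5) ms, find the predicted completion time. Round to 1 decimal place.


T_n = 383 * 2^(-0.5)
2^(-0.5) = 0.707107
T_n = 383 * 0.707107
= 270.8 ms


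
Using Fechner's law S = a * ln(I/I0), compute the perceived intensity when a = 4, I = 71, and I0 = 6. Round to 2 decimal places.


S = 4 * ln(71/6)
I/I0 = 11.833333
ln(11.833333) = 2.4709
S = 4 * 2.4709
= 9.88


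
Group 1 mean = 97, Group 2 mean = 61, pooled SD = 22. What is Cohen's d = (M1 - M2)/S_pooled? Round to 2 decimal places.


Cohen's d = (M1 - M2) / S_pooled
= (97 - 61) / 22
= 36 / 22
= 1.64


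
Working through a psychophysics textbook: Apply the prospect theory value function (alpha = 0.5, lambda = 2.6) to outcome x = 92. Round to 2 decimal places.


Since x = 92 >= 0, use v(x) = x^0.5
92^0.5 = 9.5917
v(92) = 9.59


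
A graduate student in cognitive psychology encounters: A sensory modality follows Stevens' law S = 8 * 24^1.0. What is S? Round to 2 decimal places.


S = 8 * 24^1.0
24^1.0 = 24.0
S = 8 * 24.0
= 192.00


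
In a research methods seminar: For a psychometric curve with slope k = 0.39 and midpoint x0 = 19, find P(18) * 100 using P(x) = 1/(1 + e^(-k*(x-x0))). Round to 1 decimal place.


P(x) = 1/(1 + e^(-0.39*(18 - 19)))
Exponent = -0.39 * -1 = 0.39
e^(0.39) = 1.476981
P = 1/(1 + 1.476981) = 0.403717
Percentage = 40.4


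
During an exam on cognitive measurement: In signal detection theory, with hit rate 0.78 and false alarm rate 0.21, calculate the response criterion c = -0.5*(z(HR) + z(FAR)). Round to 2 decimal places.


c = -0.5 * (z(HR) + z(FAR))
z(0.78) = 0.7722
z(0.21) = -0.8064
c = -0.5 * (0.7722 + -0.8064)
= -0.5 * -0.0342
= 0.02


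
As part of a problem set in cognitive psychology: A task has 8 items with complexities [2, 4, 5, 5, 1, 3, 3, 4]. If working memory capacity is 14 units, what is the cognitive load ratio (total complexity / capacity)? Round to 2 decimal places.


Total complexity = 2 + 4 + 5 + 5 + 1 + 3 + 3 + 4 = 27
Load = total / capacity = 27 / 14
= 1.93


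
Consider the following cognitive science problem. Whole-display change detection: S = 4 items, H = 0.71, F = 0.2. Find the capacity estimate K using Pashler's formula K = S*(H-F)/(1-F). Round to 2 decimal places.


K = S * (H - F) / (1 - F)
H - F = 0.51
1 - F = 0.8
K = 4 * 0.51 / 0.8
= 2.55


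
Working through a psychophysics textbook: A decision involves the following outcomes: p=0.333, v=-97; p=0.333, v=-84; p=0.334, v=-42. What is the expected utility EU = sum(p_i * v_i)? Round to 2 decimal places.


EU = sum(p_i * v_i)
0.333 * -97 = -32.301
0.333 * -84 = -27.972
0.334 * -42 = -14.028
EU = -32.301 + -27.972 + -14.028
= -74.30


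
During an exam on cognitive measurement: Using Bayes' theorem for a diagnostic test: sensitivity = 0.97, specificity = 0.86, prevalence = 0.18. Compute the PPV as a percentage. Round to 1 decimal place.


PPV = (sens * prev) / (sens * prev + (1-spec) * (1-prev))
Numerator = 0.97 * 0.18 = 0.1746
P(positive and no disease) = (1 - spec) * (1 - prev) = (1 - 0.86) * (1 - 0.18) = 0.1148
Denominator = 0.1746 + 0.1148 = 0.2894
PPV = 0.1746 / 0.2894 = 0.603317
As percentage = 60.3


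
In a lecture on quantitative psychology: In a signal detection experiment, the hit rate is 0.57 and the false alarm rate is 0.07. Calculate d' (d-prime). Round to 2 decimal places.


d' = z(HR) - z(FAR)
z(0.57) = 0.1764
z(0.07) = -1.4758
d' = 0.1764 - -1.4758
= 1.65


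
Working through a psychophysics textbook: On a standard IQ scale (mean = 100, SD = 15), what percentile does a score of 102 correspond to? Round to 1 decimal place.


z = (IQ - mean) / SD
z = (102 - 100) / 15 = 0.1333
Percentile = Phi(0.1333) * 100
Phi(0.1333) = 0.553022
= 55.3


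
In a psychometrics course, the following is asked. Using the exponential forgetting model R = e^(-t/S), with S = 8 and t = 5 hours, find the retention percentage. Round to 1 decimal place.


R = e^(-t/S)
-t/S = -5/8 = -0.625
R = e^(-0.625) = 0.535261
Percentage = 0.535261 * 100
= 53.5


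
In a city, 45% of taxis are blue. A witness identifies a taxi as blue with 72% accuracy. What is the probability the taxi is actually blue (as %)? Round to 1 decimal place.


P(blue | says blue) = P(says blue | blue)*P(blue) / [P(says blue | blue)*P(blue) + P(says blue | not blue)*P(not blue)]
Numerator = 0.72 * 0.45 = 0.324
False identification = 0.28 * 0.55 = 0.154
P = 0.324 / (0.324 + 0.154)
= 0.324 / 0.478
As percentage = 67.8


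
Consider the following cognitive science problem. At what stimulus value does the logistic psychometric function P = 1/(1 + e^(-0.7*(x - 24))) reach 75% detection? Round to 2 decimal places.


At P = 0.75: 0.75 = 1/(1 + e^(-k*(x-x0)))
Solving: e^(-k*(x-x0)) = 1/3
x = x0 + ln(3)/k
ln(3) = 1.0986
x = 24 + 1.0986/0.7
= 24 + 1.5694
= 25.57


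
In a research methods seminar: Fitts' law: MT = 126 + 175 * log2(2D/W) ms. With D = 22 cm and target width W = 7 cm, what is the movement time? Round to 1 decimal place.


MT = 126 + 175 * log2(2*22/7)
2D/W = 6.285714
log2(6.285714) = 2.6521
MT = 126 + 175 * 2.6521
= 590.1 ms
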